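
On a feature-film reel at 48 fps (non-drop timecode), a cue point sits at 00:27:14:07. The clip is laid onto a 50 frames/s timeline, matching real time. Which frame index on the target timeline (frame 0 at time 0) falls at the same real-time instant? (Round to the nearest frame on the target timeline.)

frame 81707

Source frame index: (0×3600 + 27×60 + 14) × 48 + 7 = 78439.
Real time: 78439 / (48) = 78439/48 s.
Target frame: (78439/48) × (50) = 1960975/24 ≈ 81707.292 → 81707.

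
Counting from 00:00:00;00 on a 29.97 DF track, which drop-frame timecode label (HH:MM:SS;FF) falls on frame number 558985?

Each 10-minute DF block holds 10 × 60 × 30 − 9 × 2 = 17982 frames. 558985 ÷ 17982 → 31 full blocks, remainder 1543.
Within the partial block the first minute is 1800 frames and each further minute 1798, so 0 further minute boundaries passed. Total skipped labels = 18 × 31 + 2 × 0 = 558.
Non-drop label index = 558985 + 558 = 559543; at 30 labels/s that is 05:10:51:13, i.e. DF 05:10:51;13.

05:10:51;13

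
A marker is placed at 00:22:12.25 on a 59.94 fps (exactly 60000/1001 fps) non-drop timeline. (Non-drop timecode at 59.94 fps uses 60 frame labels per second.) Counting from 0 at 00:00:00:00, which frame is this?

79945

Total seconds to the label: (0 × 3600 + 22 × 60 + 12) = 1332.
Frame index = 1332 × 60 + 25 = 79945.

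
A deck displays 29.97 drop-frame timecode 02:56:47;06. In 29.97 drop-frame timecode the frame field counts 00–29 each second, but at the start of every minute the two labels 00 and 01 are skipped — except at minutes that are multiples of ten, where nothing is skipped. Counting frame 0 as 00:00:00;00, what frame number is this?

Complete 10-minute blocks: 17, each 17982 frames → 305694.
Remaining 6 whole minutes in the current block: 1800 + 5 × 1798 = 10790 frames.
Within the current minute: 47 × 30 + 6 − 2 = 1414 (labels ;00/;01 skipped at this minute). Total = 305694 + 10790 + 1414 = 317898.

317898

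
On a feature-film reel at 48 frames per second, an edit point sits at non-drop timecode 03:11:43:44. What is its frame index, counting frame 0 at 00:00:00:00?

frame 552188

Total seconds to the label: (3 × 3600 + 11 × 60 + 43) = 11503.
Frame index = 11503 × 48 + 44 = 552188.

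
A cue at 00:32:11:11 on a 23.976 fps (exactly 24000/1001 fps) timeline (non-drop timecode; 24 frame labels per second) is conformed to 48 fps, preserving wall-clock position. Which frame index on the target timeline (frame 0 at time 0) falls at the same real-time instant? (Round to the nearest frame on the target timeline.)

frame 92803

Source frame index: (0×3600 + 32×60 + 11) × 24 + 11 = 46355.
Real time: 46355 / (24000/1001) = 9280271/4800 s.
Target frame: (9280271/4800) × (48) = 9280271/100 ≈ 92802.710 → 92803.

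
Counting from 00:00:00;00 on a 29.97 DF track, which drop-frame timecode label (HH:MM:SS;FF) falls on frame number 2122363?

Each 10-minute DF block holds 10 × 60 × 30 − 9 × 2 = 17982 frames. 2122363 ÷ 17982 → 118 full blocks, remainder 487.
Within the partial block the first minute is 1800 frames and each further minute 1798, so 0 further minute boundaries passed. Total skipped labels = 18 × 118 + 2 × 0 = 2124.
Non-drop label index = 2122363 + 2124 = 2124487; at 30 labels/s that is 19:40:16:07, i.e. DF 19:40:16;07.

19:40:16;07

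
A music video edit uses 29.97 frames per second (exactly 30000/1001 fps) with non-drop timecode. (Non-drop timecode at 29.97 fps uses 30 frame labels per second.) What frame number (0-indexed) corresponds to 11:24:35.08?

Total seconds to the label: (11 × 3600 + 24 × 60 + 35) = 41075.
Frame index = 41075 × 30 + 8 = 1232258.

1232258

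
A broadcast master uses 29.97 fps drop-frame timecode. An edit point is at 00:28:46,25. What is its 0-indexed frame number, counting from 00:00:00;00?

51753

Complete 10-minute blocks: 2, each 17982 frames → 35964.
Remaining 8 whole minutes in the current block: 1800 + 7 × 1798 = 14386 frames.
Within the current minute: 46 × 30 + 25 − 2 = 1403 (labels ;00/;01 skipped at this minute). Total = 35964 + 14386 + 1403 = 51753.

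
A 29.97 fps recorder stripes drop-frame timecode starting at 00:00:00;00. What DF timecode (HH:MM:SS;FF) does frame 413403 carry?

Each 10-minute DF block holds 10 × 60 × 30 − 9 × 2 = 17982 frames. 413403 ÷ 17982 → 22 full blocks, remainder 17799.
Within the partial block the first minute is 1800 frames and each further minute 1798, so 9 further minute boundaries passed. Total skipped labels = 18 × 22 + 2 × 9 = 414.
Non-drop label index = 413403 + 414 = 413817; at 30 labels/s that is 03:49:53:27, i.e. DF 03:49:53;27.

03:49:53;27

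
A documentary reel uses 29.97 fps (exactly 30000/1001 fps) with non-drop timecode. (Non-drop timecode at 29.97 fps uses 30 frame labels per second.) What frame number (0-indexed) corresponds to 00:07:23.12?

Total seconds to the label: (0 × 3600 + 7 × 60 + 23) = 443.
Frame index = 443 × 30 + 12 = 13302.

frame 13302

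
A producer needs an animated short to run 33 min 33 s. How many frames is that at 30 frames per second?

33 min 33 s = 2013 s.
Frames = 2013 × 30 = 60390.

60390 frames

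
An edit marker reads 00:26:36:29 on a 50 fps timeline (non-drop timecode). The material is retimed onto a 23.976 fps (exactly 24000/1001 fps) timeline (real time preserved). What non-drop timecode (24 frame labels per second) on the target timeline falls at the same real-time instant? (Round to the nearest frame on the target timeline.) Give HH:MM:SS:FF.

Source frame index: (0×3600 + 26×60 + 36) × 50 + 29 = 79829.
Real time: 79829 / (50) = 79829/50 s.
Target frame: (79829/50) × (24000/1001) = 38317920/1001 ≈ 38279.640 → 38280.
At 24 labels/s: frame 38280 → 00:26:35:00.

00:26:35:00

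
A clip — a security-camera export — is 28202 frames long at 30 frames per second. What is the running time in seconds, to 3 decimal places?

Running time = 28202 × 1/30 = 14101/15 s ≈ 940.067 s.

940.067 seconds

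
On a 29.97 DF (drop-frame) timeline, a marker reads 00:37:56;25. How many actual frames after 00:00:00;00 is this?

Complete 10-minute blocks: 3, each 17982 frames → 53946.
Remaining 7 whole minutes in the current block: 1800 + 6 × 1798 = 12588 frames.
Within the current minute: 56 × 30 + 25 − 2 = 1703 (labels ;00/;01 skipped at this minute). Total = 53946 + 12588 + 1703 = 68237.

68237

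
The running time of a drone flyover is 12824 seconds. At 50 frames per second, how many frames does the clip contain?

641200 frames

Frames = 12824 × 50 = 641200.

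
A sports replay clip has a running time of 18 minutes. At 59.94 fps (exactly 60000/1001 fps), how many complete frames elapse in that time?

18 min = 1080 s.
Frames = 1080 × 60000/1001 = 64800000/1001 ≈ 64735.2647.
Complete frames: 64735.

64735 frames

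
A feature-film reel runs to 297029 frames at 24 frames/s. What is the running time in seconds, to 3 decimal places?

Running time = 297029 × 1/24 = 297029/24 s ≈ 12376.208 s.

12376.208 seconds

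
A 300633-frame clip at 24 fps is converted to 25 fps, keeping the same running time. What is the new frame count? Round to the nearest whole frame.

Frames at target rate = 300633 × (25) / (24) = 2505275/8 ≈ 313159.375.
Nearest whole frame: 313159.

313159 frames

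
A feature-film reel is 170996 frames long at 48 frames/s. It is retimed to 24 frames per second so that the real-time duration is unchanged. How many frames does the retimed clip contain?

Target frames = source frames × (target rate / source rate) = 170996 × (24)/(48) = 170996 × 1/2 = 85498.

85498 frames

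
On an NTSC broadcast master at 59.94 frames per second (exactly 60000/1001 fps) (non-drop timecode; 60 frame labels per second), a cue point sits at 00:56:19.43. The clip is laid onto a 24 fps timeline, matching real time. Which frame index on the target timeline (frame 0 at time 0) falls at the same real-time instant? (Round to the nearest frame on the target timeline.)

Source frame index: (0×3600 + 56×60 + 19) × 60 + 43 = 202783.
Real time: 202783 / (60000/1001) = 202985783/60000 s.
Target frame: (202985783/60000) × (24) = 202985783/2500 ≈ 81194.313 → 81194.

frame 81194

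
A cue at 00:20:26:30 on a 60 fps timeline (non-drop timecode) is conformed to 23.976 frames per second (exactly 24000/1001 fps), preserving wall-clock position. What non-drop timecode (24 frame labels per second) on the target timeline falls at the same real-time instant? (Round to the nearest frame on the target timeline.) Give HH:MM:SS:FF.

00:20:25:07

Source frame index: (0×3600 + 20×60 + 26) × 60 + 30 = 73590.
Real time: 73590 / (60) = 2453/2 s.
Target frame: (2453/2) × (24000/1001) = 2676000/91 ≈ 29406.593 → 29407.
At 24 labels/s: frame 29407 → 00:20:25:07.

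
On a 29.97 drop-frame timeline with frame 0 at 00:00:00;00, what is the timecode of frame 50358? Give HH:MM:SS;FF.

Ten DF minutes hold 17982 frames, so frame 50358 lies in block 2 (frames 35964–53945) with 14394 frames into that block.
The block's first minute is 1800 frames and the rest 1798 each; 14394 frames reaches minute 8, so 2 × 18 + 8 × 2 = 52 labels have been skipped so far.
Adding those back, label number 50358 + 52 = 50410 at 30 labels/s is 1680 s + 10 f = 0 h 28 min 0 s frame 10, i.e. 00:28:00;10.

00:28:00;10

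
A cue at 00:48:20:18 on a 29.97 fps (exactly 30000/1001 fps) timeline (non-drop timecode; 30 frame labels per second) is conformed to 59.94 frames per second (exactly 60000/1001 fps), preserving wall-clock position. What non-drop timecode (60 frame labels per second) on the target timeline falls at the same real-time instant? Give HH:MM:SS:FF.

00:48:20:36

Source frame index: (0×3600 + 48×60 + 20) × 30 + 18 = 87018.
Real time: 87018 / (30000/1001) = 14517503/5000 s.
Target frame: (14517503/5000) × (60000/1001) = 174036.
At 60 labels/s: frame 174036 → 00:48:20:36.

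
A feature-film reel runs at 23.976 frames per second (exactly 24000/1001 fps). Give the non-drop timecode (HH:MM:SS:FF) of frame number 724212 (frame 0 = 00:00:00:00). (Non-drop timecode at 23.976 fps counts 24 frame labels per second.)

724212 ÷ 24 = 30175 full seconds, remainder 12 frames.
30175 s = 8 h 22 min 55 s.
Timecode: 08:22:55:12.

08:22:55:12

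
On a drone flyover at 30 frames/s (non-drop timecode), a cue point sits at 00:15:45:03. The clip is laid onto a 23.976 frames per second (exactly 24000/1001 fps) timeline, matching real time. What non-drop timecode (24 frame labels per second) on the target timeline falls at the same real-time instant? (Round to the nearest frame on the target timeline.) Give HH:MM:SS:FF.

Source frame index: (0×3600 + 15×60 + 45) × 30 + 3 = 28353.
Real time: 28353 / (30) = 9451/10 s.
Target frame: (9451/10) × (24000/1001) = 1744800/77 ≈ 22659.740 → 22660.
At 24 labels/s: frame 22660 → 00:15:44:04.

00:15:44:04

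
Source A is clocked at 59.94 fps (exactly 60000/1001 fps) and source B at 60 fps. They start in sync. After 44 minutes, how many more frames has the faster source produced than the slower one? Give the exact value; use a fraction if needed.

44 min = 2640 s.
A emits 60000/1001 × 2640 = 14400000/91 frames; B emits 60 × 2640 = 158400.
Difference = 14400/91 frames (≈ 158.2418); B is ahead of A.

14400/91 frames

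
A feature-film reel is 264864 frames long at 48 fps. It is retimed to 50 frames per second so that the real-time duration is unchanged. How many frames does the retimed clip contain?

Target frames = source frames × (target rate / source rate) = 264864 × (50)/(48) = 264864 × 25/24 = 275900.

275900 frames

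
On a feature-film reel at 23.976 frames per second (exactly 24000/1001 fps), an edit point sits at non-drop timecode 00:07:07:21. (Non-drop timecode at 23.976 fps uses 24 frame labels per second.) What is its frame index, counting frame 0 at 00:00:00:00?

frame 10269

Total seconds to the label: (0 × 3600 + 7 × 60 + 7) = 427.
Frame index = 427 × 24 + 21 = 10269.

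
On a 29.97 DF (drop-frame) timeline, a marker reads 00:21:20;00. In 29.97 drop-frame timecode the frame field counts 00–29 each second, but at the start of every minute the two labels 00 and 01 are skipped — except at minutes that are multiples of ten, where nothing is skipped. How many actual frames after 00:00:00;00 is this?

38362

Complete 10-minute blocks: 2, each 17982 frames → 35964.
Remaining 1 whole minute in the current block: 1800 + 0 × 1798 = 1800 frames.
Within the current minute: 20 × 30 + 0 − 2 = 598 (labels ;00/;01 skipped at this minute). Total = 35964 + 1800 + 598 = 38362.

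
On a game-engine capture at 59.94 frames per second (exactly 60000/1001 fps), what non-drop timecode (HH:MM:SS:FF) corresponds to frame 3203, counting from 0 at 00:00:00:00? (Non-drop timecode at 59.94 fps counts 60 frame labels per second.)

00:00:53:23

3203 ÷ 60 = 53 full seconds, remainder 23 frames.
53 s = 0 h 0 min 53 s.
Timecode: 00:00:53:23.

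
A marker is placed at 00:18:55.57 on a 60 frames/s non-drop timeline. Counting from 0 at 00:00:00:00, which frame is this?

Total seconds to the label: (0 × 3600 + 18 × 60 + 55) = 1135.
Frame index = 1135 × 60 + 57 = 68157.

68157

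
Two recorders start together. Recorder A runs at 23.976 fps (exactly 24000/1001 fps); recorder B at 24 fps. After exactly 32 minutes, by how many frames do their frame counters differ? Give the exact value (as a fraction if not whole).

32 min = 1920 s.
A emits 24000/1001 × 1920 = 46080000/1001 frames; B emits 24 × 1920 = 46080.
Difference = 46080/1001 frames (≈ 46.0340); B is ahead of A.

46080/1001 frames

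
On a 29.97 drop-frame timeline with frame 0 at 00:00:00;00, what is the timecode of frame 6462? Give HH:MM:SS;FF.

Each 10-minute DF block holds 10 × 60 × 30 − 9 × 2 = 17982 frames. 6462 ÷ 17982 → 0 full blocks, remainder 6462.
Within the partial block the first minute is 1800 frames and each further minute 1798, so 3 further minute boundaries passed. Total skipped labels = 18 × 0 + 2 × 3 = 6.
Non-drop label index = 6462 + 6 = 6468; at 30 labels/s that is 00:03:35:18, i.e. DF 00:03:35;18.

00:03:35;18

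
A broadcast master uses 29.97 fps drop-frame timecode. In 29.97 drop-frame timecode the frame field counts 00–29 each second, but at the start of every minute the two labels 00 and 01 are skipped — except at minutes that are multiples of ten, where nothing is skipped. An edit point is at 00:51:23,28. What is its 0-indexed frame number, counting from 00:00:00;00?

92426

As if non-drop at 30 labels/s: (0 × 3600 + 51 × 60 + 23) × 30 + 28 = 92518.
Minute boundaries passed: 51; those not divisible by 10: 51 − 5 = 46; dropped labels = 2 × 46 = 92.
Actual frame index = 92518 − 92 = 92426.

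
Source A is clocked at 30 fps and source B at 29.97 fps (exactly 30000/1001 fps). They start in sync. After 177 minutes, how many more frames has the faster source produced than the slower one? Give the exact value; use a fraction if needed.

318600/1001 frames

177 min = 10620 s.
A emits 30 × 10620 = 318600 frames; B emits 30000/1001 × 10620 = 318600000/1001.
Difference = 318600/1001 frames (≈ 318.2817); B is behind A.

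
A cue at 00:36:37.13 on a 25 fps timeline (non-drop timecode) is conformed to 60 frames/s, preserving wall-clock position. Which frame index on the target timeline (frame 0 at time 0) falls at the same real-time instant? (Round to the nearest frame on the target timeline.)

frame 131851

Source frame index: (0×3600 + 36×60 + 37) × 25 + 13 = 54938.
Real time: 54938 / (25) = 54938/25 s.
Target frame: (54938/25) × (60) = 659256/5 ≈ 131851.200 → 131851.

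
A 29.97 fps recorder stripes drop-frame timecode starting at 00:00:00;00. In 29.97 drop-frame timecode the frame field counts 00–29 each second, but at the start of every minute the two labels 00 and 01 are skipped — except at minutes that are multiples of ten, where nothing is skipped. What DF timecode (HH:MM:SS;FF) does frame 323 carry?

Each 10-minute DF block holds 10 × 60 × 30 − 9 × 2 = 17982 frames. 323 ÷ 17982 → 0 full blocks, remainder 323.
Within the partial block the first minute is 1800 frames and each further minute 1798, so 0 further minute boundaries passed. Total skipped labels = 18 × 0 + 2 × 0 = 0.
Non-drop label index = 323 + 0 = 323; at 30 labels/s that is 00:00:10:23, i.e. DF 00:00:10;23.

00:00:10;23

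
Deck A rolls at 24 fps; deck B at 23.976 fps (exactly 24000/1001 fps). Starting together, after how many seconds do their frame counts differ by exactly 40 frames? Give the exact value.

The gap grows by |24000/1001 − 24| = 24/1001 frames per second.
Time for a 40-frame gap: 40 ÷ (24/1001) = 5005/3 s.

5005/3 seconds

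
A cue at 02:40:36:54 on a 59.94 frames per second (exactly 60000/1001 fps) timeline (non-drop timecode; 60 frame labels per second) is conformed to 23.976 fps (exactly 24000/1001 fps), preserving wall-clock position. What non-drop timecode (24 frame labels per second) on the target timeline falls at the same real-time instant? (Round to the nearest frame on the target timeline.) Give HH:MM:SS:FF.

02:40:36:22

Source frame index: (2×3600 + 40×60 + 36) × 60 + 54 = 578214.
Real time: 578214 / (60000/1001) = 96465369/10000 s.
Target frame: (96465369/10000) × (24000/1001) = 1156428/5 ≈ 231285.600 → 231286.
At 24 labels/s: frame 231286 → 02:40:36:22.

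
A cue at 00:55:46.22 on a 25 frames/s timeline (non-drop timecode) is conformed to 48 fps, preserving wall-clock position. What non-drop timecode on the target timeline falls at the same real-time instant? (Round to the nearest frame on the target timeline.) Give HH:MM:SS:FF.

Source frame index: (0×3600 + 55×60 + 46) × 25 + 22 = 83672.
Real time: 83672 / (25) = 83672/25 s.
Target frame: (83672/25) × (48) = 4016256/25 ≈ 160650.240 → 160650.
At 48 labels/s: frame 160650 → 00:55:46:42.

00:55:46:42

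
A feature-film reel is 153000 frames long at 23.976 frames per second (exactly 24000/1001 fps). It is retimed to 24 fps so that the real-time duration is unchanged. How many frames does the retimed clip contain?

153153 frames

Target frames = source frames × (target rate / source rate) = 153000 × (24)/(24000/1001) = 153000 × 1001/1000 = 153153.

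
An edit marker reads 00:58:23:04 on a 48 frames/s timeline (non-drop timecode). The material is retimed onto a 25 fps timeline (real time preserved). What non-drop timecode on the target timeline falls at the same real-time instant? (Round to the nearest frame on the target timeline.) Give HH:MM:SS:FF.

00:58:23:02

Source frame index: (0×3600 + 58×60 + 23) × 48 + 4 = 168148.
Real time: 168148 / (48) = 42037/12 s.
Target frame: (42037/12) × (25) = 1050925/12 ≈ 87577.083 → 87577.
At 25 labels/s: frame 87577 → 00:58:23:02.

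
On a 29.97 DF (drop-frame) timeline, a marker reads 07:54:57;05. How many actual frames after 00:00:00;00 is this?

854061

As if non-drop at 30 labels/s: (7 × 3600 + 54 × 60 + 57) × 30 + 5 = 854915.
Minute boundaries passed: 474; those not divisible by 10: 474 − 47 = 427; dropped labels = 2 × 427 = 854.
Actual frame index = 854915 − 854 = 854061.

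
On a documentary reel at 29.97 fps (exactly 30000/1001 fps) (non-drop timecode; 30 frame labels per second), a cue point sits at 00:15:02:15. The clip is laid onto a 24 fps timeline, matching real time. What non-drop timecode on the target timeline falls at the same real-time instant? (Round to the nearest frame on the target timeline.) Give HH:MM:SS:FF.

00:15:03:10

Source frame index: (0×3600 + 15×60 + 2) × 30 + 15 = 27075.
Real time: 27075 / (30000/1001) = 361361/400 s.
Target frame: (361361/400) × (24) = 1084083/50 ≈ 21681.660 → 21682.
At 24 labels/s: frame 21682 → 00:15:03:10.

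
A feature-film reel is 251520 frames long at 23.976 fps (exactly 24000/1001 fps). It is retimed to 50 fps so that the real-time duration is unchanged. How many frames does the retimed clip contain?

524524 frames

Target frames = source frames × (target rate / source rate) = 251520 × (50)/(24000/1001) = 251520 × 1001/480 = 524524.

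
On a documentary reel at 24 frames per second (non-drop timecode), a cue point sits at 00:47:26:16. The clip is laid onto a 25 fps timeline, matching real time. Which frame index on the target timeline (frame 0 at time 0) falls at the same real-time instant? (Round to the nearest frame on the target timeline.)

Source frame index: (0×3600 + 47×60 + 26) × 24 + 16 = 68320.
Real time: 68320 / (24) = 8540/3 s.
Target frame: (8540/3) × (25) = 213500/3 ≈ 71166.667 → 71167.

frame 71167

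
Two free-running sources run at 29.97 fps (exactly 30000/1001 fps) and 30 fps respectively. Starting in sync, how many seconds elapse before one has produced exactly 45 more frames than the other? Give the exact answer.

The gap grows by |30 − 30000/1001| = 30/1001 frames per second.
Time for a 45-frame gap: 45 ÷ (30/1001) = 1501.5 s.

1501.5 seconds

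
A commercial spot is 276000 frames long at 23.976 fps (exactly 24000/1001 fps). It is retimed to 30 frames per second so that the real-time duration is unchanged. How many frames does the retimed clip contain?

345345 frames

Target frames = source frames × (target rate / source rate) = 276000 × (30)/(24000/1001) = 276000 × 1001/800 = 345345.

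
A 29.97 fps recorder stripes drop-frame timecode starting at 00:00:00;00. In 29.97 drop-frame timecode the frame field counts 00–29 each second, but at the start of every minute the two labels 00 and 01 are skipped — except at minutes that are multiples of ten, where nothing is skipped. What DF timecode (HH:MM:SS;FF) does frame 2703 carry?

00:01:30;05

Ten DF minutes hold 17982 frames, so frame 2703 lies in block 0 (frames 0–17981) with 2703 frames into that block.
The block's first minute is 1800 frames and the rest 1798 each; 2703 frames reaches minute 1, so 0 × 18 + 1 × 2 = 2 labels have been skipped so far.
Adding those back, label number 2703 + 2 = 2705 at 30 labels/s is 90 s + 5 f = 0 h 1 min 30 s frame 5, i.e. 00:01:30;05.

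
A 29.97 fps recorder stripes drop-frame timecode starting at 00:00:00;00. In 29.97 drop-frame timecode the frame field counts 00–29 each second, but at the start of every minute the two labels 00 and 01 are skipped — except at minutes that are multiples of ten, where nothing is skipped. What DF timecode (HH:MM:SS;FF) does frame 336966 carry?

Ten DF minutes hold 17982 frames, so frame 336966 lies in block 18 (frames 323676–341657) with 13290 frames into that block.
The block's first minute is 1800 frames and the rest 1798 each; 13290 frames reaches minute 7, so 18 × 18 + 7 × 2 = 338 labels have been skipped so far.
Adding those back, label number 336966 + 338 = 337304 at 30 labels/s is 11243 s + 14 f = 3 h 7 min 23 s frame 14, i.e. 03:07:23;14.

03:07:23;14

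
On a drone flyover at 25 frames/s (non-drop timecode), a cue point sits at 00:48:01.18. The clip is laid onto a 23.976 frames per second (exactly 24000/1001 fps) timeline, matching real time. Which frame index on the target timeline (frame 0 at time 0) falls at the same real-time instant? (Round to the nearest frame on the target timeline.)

Source frame index: (0×3600 + 48×60 + 1) × 25 + 18 = 72043.
Real time: 72043 / (25) = 72043/25 s.
Target frame: (72043/25) × (24000/1001) = 69161280/1001 ≈ 69092.188 → 69092.

frame 69092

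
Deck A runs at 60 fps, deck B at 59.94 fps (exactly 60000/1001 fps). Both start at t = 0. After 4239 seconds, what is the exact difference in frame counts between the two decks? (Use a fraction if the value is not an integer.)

A emits 60 × 4239 = 254340 frames; B emits 60000/1001 × 4239 = 254340000/1001.
Difference = 254340/1001 frames (≈ 254.0859); B is behind A.

254340/1001 frames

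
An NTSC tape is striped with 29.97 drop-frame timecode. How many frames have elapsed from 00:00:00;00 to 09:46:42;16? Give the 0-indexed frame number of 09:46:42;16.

1055020

As if non-drop at 30 labels/s: (9 × 3600 + 46 × 60 + 42) × 30 + 16 = 1056076.
Minute boundaries passed: 586; those not divisible by 10: 586 − 58 = 528; dropped labels = 2 × 528 = 1056.
Actual frame index = 1056076 − 1056 = 1055020.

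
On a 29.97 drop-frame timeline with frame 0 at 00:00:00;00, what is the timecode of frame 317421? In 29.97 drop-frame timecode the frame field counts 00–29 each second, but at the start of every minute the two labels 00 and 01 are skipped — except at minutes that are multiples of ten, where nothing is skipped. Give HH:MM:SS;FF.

Each 10-minute DF block holds 10 × 60 × 30 − 9 × 2 = 17982 frames. 317421 ÷ 17982 → 17 full blocks, remainder 11727.
Within the partial block the first minute is 1800 frames and each further minute 1798, so 6 further minute boundaries passed. Total skipped labels = 18 × 17 + 2 × 6 = 318.
Non-drop label index = 317421 + 318 = 317739; at 30 labels/s that is 02:56:31:09, i.e. DF 02:56:31;09.

02:56:31;09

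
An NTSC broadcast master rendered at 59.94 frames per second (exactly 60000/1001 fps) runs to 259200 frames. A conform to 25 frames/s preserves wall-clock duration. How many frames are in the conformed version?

108108 frames

Target frames = source frames × (target rate / source rate) = 259200 × (25)/(60000/1001) = 259200 × 1001/2400 = 108108.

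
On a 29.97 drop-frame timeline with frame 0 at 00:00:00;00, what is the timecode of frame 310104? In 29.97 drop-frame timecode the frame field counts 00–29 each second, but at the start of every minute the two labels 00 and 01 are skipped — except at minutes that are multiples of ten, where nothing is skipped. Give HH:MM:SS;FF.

Ten DF minutes hold 17982 frames, so frame 310104 lies in block 17 (frames 305694–323675) with 4410 frames into that block.
The block's first minute is 1800 frames and the rest 1798 each; 4410 frames reaches minute 2, so 17 × 18 + 2 × 2 = 310 labels have been skipped so far.
Adding those back, label number 310104 + 310 = 310414 at 30 labels/s is 10347 s + 4 f = 2 h 52 min 27 s frame 4, i.e. 02:52:27;04.

02:52:27;04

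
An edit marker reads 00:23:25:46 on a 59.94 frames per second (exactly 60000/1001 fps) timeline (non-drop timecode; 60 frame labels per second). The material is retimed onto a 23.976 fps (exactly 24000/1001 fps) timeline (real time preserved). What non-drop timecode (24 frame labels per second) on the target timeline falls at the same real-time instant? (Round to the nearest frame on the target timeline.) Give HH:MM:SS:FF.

00:23:25:18

Source frame index: (0×3600 + 23×60 + 25) × 60 + 46 = 84346.
Real time: 84346 / (60000/1001) = 42215173/30000 s.
Target frame: (42215173/30000) × (24000/1001) = 168692/5 ≈ 33738.400 → 33738.
At 24 labels/s: frame 33738 → 00:23:25:18.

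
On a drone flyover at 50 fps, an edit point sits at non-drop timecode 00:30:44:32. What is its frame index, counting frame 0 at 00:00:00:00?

frame 92232

Total seconds to the label: (0 × 3600 + 30 × 60 + 44) = 1844.
Frame index = 1844 × 50 + 32 = 92232.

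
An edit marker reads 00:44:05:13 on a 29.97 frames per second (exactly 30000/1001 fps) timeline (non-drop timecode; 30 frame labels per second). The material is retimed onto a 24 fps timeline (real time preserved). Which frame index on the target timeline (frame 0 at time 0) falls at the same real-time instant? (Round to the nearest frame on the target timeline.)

frame 63554

Source frame index: (0×3600 + 44×60 + 5) × 30 + 13 = 79363.
Real time: 79363 / (30000/1001) = 79442363/30000 s.
Target frame: (79442363/30000) × (24) = 79442363/1250 ≈ 63553.890 → 63554.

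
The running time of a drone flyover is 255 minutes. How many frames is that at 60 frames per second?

255 min = 15300 s.
Frames = 15300 × 60 = 918000.

918000 frames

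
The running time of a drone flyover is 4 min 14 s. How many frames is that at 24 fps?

6096 frames

4 min 14 s = 254 s.
Frames = 254 × 24 = 6096.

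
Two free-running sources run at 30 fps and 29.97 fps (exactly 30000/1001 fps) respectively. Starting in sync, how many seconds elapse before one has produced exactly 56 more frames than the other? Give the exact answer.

28028/15 seconds

The gap grows by |30000/1001 − 30| = 30/1001 frames per second.
Time for a 56-frame gap: 56 ÷ (30/1001) = 28028/15 s.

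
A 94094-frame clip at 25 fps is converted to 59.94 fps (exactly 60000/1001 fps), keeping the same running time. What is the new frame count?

225600 frames

Target frames = source frames × (target rate / source rate) = 94094 × (60000/1001)/(25) = 94094 × 2400/1001 = 225600.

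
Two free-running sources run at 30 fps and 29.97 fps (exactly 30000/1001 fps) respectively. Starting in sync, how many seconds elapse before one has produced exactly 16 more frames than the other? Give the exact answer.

8008/15 seconds

The gap grows by |30000/1001 − 30| = 30/1001 frames per second.
Time for a 16-frame gap: 16 ÷ (30/1001) = 8008/15 s.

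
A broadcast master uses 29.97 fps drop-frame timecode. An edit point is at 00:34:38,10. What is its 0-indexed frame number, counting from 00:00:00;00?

62288

As if non-drop at 30 labels/s: (0 × 3600 + 34 × 60 + 38) × 30 + 10 = 62350.
Minute boundaries passed: 34; those not divisible by 10: 34 − 3 = 31; dropped labels = 2 × 31 = 62.
Actual frame index = 62350 − 62 = 62288.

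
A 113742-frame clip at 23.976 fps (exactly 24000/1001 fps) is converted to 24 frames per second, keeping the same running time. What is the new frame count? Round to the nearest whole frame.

Frames at target rate = 113742 × (24) / (24000/1001) = 56927871/500 ≈ 113855.742.
Nearest whole frame: 113856.

113856 frames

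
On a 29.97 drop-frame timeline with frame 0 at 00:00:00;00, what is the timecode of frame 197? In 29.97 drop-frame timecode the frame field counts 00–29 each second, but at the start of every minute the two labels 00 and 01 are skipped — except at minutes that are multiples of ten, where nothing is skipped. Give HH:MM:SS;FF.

Each 10-minute DF block holds 10 × 60 × 30 − 9 × 2 = 17982 frames. 197 ÷ 17982 → 0 full blocks, remainder 197.
Within the partial block the first minute is 1800 frames and each further minute 1798, so 0 further minute boundaries passed. Total skipped labels = 18 × 0 + 2 × 0 = 0.
Non-drop label index = 197 + 0 = 197; at 30 labels/s that is 00:00:06:17, i.e. DF 00:00:06;17.

00:00:06;17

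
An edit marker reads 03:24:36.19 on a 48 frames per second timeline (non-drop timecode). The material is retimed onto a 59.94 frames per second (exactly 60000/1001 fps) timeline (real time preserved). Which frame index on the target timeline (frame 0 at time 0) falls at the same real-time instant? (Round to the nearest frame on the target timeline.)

frame 735848

Source frame index: (3×3600 + 24×60 + 36) × 48 + 19 = 589267.
Real time: 589267 / (48) = 589267/48 s.
Target frame: (589267/48) × (60000/1001) = 105226250/143 ≈ 735847.902 → 735848.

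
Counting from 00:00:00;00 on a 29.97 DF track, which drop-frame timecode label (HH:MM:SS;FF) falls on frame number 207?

Each 10-minute DF block holds 10 × 60 × 30 − 9 × 2 = 17982 frames. 207 ÷ 17982 → 0 full blocks, remainder 207.
Within the partial block the first minute is 1800 frames and each further minute 1798, so 0 further minute boundaries passed. Total skipped labels = 18 × 0 + 2 × 0 = 0.
Non-drop label index = 207 + 0 = 207; at 30 labels/s that is 00:00:06:27, i.e. DF 00:00:06;27.

00:00:06;27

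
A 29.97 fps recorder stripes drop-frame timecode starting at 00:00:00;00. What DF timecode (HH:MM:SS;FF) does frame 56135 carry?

00:31:13;01

Ten DF minutes hold 17982 frames, so frame 56135 lies in block 3 (frames 53946–71927) with 2189 frames into that block.
The block's first minute is 1800 frames and the rest 1798 each; 2189 frames reaches minute 1, so 3 × 18 + 1 × 2 = 56 labels have been skipped so far.
Adding those back, label number 56135 + 56 = 56191 at 30 labels/s is 1873 s + 1 f = 0 h 31 min 13 s frame 1, i.e. 00:31:13;01.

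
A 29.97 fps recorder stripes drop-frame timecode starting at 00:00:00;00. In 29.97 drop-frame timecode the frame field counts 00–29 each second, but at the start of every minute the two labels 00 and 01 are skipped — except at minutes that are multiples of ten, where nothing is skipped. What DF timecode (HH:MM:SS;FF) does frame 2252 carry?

00:01:15;04

Each 10-minute DF block holds 10 × 60 × 30 − 9 × 2 = 17982 frames. 2252 ÷ 17982 → 0 full blocks, remainder 2252.
Within the partial block the first minute is 1800 frames and each further minute 1798, so 1 further minute boundary passed. Total skipped labels = 18 × 0 + 2 × 1 = 2.
Non-drop label index = 2252 + 2 = 2254; at 30 labels/s that is 00:01:15:04, i.e. DF 00:01:15;04.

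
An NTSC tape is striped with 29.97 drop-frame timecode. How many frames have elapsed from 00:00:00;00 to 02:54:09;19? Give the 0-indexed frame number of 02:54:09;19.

Complete 10-minute blocks: 17, each 17982 frames → 305694.
Remaining 4 whole minutes in the current block: 1800 + 3 × 1798 = 7194 frames.
Within the current minute: 9 × 30 + 19 − 2 = 287 (labels ;00/;01 skipped at this minute). Total = 305694 + 7194 + 287 = 313175.

313175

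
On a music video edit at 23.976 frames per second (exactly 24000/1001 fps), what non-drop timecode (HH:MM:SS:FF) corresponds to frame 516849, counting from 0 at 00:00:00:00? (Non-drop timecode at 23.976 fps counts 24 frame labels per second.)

05:58:55:09

516849 ÷ 24 = 21535 full seconds, remainder 9 frames.
21535 s = 5 h 58 min 55 s.
Timecode: 05:58:55:09.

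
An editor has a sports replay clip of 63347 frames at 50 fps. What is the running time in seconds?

1266.94 seconds

Running time = 63347 / (50) = 1266.94 s.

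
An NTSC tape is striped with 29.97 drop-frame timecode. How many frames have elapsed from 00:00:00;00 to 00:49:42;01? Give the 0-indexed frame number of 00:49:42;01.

Complete 10-minute blocks: 4, each 17982 frames → 71928.
Remaining 9 whole minutes in the current block: 1800 + 8 × 1798 = 16184 frames.
Within the current minute: 42 × 30 + 1 − 2 = 1259 (labels ;00/;01 skipped at this minute). Total = 71928 + 16184 + 1259 = 89371.

89371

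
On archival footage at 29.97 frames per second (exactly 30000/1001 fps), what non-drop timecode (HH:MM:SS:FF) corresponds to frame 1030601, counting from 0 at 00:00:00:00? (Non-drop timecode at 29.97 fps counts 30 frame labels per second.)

1030601 ÷ 30 = 34353 full seconds, remainder 11 frames.
34353 s = 9 h 32 min 33 s.
Timecode: 09:32:33:11.

09:32:33:11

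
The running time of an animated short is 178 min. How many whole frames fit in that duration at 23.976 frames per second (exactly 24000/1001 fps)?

178 min = 10680 s.
Frames = 10680 × 24000/1001 = 256320000/1001 ≈ 256063.9361.
Complete frames: 256063.

256063 frames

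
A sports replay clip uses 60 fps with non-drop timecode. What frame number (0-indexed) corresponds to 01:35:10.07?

frame 342607

Total seconds to the label: (1 × 3600 + 35 × 60 + 10) = 5710.
Frame index = 5710 × 60 + 7 = 342607.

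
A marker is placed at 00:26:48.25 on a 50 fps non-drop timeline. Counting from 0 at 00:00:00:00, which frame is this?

Total seconds to the label: (0 × 3600 + 26 × 60 + 48) = 1608.
Frame index = 1608 × 50 + 25 = 80425.

80425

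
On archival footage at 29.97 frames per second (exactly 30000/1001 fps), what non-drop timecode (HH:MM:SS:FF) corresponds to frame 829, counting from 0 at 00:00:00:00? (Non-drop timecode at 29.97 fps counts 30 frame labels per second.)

00:00:27:19

829 ÷ 30 = 27 full seconds, remainder 19 frames.
27 s = 0 h 0 min 27 s.
Timecode: 00:00:27:19.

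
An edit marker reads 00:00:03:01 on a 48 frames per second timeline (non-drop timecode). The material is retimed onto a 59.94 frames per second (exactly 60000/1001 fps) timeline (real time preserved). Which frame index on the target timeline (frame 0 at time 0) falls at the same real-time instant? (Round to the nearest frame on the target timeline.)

frame 181

Source frame index: (0×3600 + 0×60 + 3) × 48 + 1 = 145.
Real time: 145 / (48) = 145/48 s.
Target frame: (145/48) × (60000/1001) = 181250/1001 ≈ 181.069 → 181.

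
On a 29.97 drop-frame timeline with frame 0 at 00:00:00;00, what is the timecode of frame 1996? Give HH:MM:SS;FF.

Each 10-minute DF block holds 10 × 60 × 30 − 9 × 2 = 17982 frames. 1996 ÷ 17982 → 0 full blocks, remainder 1996.
Within the partial block the first minute is 1800 frames and each further minute 1798, so 1 further minute boundary passed. Total skipped labels = 18 × 0 + 2 × 1 = 2.
Non-drop label index = 1996 + 2 = 1998; at 30 labels/s that is 00:01:06:18, i.e. DF 00:01:06;18.

00:01:06;18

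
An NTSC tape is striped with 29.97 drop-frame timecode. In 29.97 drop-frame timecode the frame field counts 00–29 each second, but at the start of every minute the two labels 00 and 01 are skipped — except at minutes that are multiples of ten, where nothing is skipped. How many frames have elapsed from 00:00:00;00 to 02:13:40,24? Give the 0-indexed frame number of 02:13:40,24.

240384

As if non-drop at 30 labels/s: (2 × 3600 + 13 × 60 + 40) × 30 + 24 = 240624.
Minute boundaries passed: 133; those not divisible by 10: 133 − 13 = 120; dropped labels = 2 × 120 = 240.
Actual frame index = 240624 − 240 = 240384.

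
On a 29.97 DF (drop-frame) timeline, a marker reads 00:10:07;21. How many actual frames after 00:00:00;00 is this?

As if non-drop at 30 labels/s: (0 × 3600 + 10 × 60 + 7) × 30 + 21 = 18231.
Minute boundaries passed: 10; those not divisible by 10: 10 − 1 = 9; dropped labels = 2 × 9 = 18.
Actual frame index = 18231 − 18 = 18213.

18213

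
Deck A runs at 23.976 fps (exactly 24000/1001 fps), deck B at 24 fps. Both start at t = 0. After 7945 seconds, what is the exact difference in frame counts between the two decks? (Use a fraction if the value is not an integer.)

A emits 24000/1001 × 7945 = 27240000/143 frames; B emits 24 × 7945 = 190680.
Difference = 27240/143 frames (≈ 190.4895); B is ahead of A.

27240/143 frames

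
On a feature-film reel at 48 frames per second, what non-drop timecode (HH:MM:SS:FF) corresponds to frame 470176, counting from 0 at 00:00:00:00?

470176 ÷ 48 = 9795 full seconds, remainder 16 frames.
9795 s = 2 h 43 min 15 s.
Timecode: 02:43:15:16.

02:43:15:16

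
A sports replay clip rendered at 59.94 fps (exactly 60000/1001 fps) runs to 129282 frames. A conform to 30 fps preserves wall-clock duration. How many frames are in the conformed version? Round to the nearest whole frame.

Frames at target rate = 129282 × (30) / (60000/1001) = 64705641/1000 ≈ 64705.641.
Nearest whole frame: 64706.

64706 frames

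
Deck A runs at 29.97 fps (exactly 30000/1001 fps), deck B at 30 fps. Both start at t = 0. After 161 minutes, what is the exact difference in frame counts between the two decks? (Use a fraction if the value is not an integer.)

41400/143 frames

161 min = 9660 s.
A emits 30000/1001 × 9660 = 41400000/143 frames; B emits 30 × 9660 = 289800.
Difference = 41400/143 frames (≈ 289.5105); B is ahead of A.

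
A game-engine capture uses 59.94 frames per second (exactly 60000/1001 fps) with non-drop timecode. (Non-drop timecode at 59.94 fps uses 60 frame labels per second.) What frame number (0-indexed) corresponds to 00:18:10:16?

frame 65416

Total seconds to the label: (0 × 3600 + 18 × 60 + 10) = 1090.
Frame index = 1090 × 60 + 16 = 65416.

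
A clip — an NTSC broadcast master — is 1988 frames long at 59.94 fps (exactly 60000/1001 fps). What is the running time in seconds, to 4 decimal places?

Running time = 1988 × 1001/60000 = 497497/15000 s ≈ 33.1665 s.

33.1665 seconds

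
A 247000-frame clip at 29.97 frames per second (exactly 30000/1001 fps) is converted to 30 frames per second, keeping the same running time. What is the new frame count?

Target frames = source frames × (target rate / source rate) = 247000 × (30)/(30000/1001) = 247000 × 1001/1000 = 247247.

247247 frames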